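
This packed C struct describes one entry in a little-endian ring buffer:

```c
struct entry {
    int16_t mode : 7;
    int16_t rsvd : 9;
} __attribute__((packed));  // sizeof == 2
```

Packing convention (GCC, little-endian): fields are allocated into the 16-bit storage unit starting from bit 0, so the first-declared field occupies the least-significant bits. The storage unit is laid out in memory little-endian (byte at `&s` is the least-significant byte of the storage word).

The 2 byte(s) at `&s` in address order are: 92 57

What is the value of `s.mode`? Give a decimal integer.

[0]=0x92 [1]=0x57 (little-endian) → word 0x5792
mode [0+:7] = (word>>0) & 0x7f = 18  ←
rsvd [7+:9] = (word>>7) & 0x1ff = 175
mode signed 7b, MSB=0: value = 18

18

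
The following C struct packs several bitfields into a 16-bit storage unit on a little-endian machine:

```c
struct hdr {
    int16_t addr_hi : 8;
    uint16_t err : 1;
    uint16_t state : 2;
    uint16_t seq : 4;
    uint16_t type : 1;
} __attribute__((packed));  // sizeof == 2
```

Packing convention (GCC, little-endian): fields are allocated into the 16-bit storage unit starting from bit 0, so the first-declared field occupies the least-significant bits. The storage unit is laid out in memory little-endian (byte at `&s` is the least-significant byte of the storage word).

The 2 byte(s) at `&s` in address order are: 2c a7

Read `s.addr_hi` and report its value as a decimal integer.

[0]=0x2c [1]=0xa7 (little-endian) → word 0xa72c
addr_hi:8 @ bit 0 → (0xa72c>>0)&0xff = 0x2c  ←
err:1 @ bit 8 → (0xa72c>>8)&0x1 = 0x1
state:2 @ bit 9 → (0xa72c>>9)&0x3 = 0x3
seq:4 @ bit 11 → (0xa72c>>11)&0xf = 0x4
type:1 @ bit 15 → (0xa72c>>15)&0x1 = 0x1
addr_hi signed 8b, MSB=0: value = 44

44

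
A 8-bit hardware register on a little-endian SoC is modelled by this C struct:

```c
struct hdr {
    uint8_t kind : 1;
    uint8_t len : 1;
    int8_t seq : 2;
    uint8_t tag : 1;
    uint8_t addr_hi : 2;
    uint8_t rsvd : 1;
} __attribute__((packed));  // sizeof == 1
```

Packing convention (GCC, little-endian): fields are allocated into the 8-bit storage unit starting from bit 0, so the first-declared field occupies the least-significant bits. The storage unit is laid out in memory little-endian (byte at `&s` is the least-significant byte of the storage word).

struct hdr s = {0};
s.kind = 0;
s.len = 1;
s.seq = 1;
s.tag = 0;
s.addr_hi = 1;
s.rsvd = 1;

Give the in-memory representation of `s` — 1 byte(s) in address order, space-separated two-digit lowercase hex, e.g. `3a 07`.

a6

kind (1b) val=0 bits=0x0 at bit 0: 0x00
len (1b) val=1 bits=0x1 at bit 1: 0x02
seq (2b) val=1 bits=0x1 at bit 2: 0x06
tag (1b) val=0 bits=0x0 at bit 4: 0x06
addr_hi (2b) val=1 bits=0x1 at bit 5: 0x26
rsvd (1b) val=1 bits=0x1 at bit 7: 0xa6
word = 0xa6 → little-endian bytes:
  [0]=0xa6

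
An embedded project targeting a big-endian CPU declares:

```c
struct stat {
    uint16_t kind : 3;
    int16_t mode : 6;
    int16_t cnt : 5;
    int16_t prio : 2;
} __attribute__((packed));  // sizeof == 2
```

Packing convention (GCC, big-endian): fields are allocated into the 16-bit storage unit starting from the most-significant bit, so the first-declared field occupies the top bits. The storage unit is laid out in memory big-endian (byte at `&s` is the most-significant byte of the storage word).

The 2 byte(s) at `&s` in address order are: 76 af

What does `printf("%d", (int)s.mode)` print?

-19

[0]=0x76 [1]=0xaf (big-endian) → word 0x76af
kind [13+:3] = (word>>13) & 0x7 = 3
mode [7+:6] = (word>>7) & 0x3f = 45  ←
cnt [2+:5] = (word>>2) & 0x1f = 11
prio [0+:2] = (word>>0) & 0x3 = 3
mode signed 6b, MSB=1: 45 - 64 = -19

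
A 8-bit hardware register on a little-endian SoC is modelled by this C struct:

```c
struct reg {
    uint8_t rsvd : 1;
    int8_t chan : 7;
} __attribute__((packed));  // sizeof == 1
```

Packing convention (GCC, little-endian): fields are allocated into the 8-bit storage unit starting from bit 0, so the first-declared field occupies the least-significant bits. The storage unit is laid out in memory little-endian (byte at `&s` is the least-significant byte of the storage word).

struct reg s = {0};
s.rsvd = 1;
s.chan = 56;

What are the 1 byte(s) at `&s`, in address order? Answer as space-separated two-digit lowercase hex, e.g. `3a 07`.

rsvd:1 = 1 → 0x1 << 0 → word 0x01
chan:7 = 56 → 0x38 << 1 → word 0x71
word = 0x71 → little-endian bytes:
  [0]=0x71

71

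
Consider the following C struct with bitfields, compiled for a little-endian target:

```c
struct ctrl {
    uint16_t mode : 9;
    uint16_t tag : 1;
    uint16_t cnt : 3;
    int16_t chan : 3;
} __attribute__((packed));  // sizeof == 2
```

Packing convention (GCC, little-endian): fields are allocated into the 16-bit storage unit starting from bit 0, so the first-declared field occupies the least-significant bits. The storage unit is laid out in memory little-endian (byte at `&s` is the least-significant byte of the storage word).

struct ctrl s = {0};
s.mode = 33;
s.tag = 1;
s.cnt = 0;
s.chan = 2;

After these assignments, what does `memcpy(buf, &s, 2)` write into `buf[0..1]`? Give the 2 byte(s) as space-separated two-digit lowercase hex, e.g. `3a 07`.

21 42

mode (9b) val=33 bits=0x21 at bit 0: 0x0021
tag (1b) val=1 bits=0x1 at bit 9: 0x0221
cnt (3b) val=0 bits=0x0 at bit 10: 0x0221
chan (3b) val=2 bits=0x2 at bit 13: 0x4221
word = 0x4221 → little-endian bytes:
  [0]=0x21  [1]=0x42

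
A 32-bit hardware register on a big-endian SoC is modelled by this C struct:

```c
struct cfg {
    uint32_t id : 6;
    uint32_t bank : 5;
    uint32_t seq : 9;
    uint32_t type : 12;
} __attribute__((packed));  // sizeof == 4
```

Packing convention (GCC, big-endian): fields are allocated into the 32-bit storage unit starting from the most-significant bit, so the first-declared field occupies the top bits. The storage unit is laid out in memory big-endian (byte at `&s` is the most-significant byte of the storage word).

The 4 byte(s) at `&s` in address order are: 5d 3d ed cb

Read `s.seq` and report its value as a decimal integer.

478

[0]=0x5d [1]=0x3d [2]=0xed [3]=0xcb (big-endian) → word 0x5d3dedcb
id [26+:6] = (word>>26) & 0x3f = 23
bank [21+:5] = (word>>21) & 0x1f = 9
seq [12+:9] = (word>>12) & 0x1ff = 478  ←
type [0+:12] = (word>>0) & 0xfff = 3531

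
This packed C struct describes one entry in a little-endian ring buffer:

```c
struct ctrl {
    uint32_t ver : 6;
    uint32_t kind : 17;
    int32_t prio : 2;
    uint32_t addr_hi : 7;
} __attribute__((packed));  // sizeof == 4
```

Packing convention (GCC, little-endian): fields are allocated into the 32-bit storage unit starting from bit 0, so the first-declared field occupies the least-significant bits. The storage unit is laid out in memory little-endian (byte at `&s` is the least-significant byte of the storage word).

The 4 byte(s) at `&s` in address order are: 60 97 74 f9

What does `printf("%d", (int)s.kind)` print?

[0]=0x60 [1]=0x97 [2]=0x74 [3]=0xf9 (little-endian) → word 0xf9749760
ver [0+:6] = (word>>0) & 0x3f = 32
kind [6+:17] = (word>>6) & 0x1ffff = 119389  ←
prio [23+:2] = (word>>23) & 0x3 = 2
addr_hi [25+:7] = (word>>25) & 0x7f = 124

119389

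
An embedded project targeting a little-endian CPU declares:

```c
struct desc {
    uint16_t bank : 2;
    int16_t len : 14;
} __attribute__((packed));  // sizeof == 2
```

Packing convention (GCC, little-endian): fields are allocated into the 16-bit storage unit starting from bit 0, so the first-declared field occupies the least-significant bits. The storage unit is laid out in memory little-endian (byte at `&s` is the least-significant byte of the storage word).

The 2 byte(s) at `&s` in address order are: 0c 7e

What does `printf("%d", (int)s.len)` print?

8067

[0]=0x0c [1]=0x7e (little-endian) → word 0x7e0c
bank:2 @ bit 0 → (0x7e0c>>0)&0x3 = 0x0
len:14 @ bit 2 → (0x7e0c>>2)&0x3fff = 0x1f83  ←
len signed 14b, MSB=0: value = 8067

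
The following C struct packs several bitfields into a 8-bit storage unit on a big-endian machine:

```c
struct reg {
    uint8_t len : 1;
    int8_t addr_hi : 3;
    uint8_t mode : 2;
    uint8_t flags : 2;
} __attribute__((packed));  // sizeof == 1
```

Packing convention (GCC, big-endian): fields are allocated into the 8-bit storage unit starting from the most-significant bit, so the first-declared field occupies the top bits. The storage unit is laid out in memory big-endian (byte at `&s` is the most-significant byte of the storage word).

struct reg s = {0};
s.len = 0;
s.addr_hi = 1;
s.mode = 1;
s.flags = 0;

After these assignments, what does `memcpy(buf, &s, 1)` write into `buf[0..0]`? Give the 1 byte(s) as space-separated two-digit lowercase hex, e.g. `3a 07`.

[7+:1] len=0 & 0x1 = 0x0; word=0x00
[4+:3] addr_hi=1 & 0x7 = 0x1; word=0x10
[2+:2] mode=1 & 0x3 = 0x1; word=0x14
[0+:2] flags=0 & 0x3 = 0x0; word=0x14
word = 0x14 → big-endian bytes:
  [0]=0x14

14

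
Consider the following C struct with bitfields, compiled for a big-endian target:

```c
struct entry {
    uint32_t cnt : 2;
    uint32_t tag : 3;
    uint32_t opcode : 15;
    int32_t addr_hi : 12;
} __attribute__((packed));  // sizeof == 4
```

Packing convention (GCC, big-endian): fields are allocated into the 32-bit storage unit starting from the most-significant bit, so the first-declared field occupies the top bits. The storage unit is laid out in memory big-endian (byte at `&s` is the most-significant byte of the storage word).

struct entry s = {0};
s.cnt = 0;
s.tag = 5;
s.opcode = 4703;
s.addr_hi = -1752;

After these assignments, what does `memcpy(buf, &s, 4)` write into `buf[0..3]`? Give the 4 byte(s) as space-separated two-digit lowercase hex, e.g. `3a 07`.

cnt:2 = 0 → 0x0 << 30 → word 0x00000000
tag:3 = 5 → 0x5 << 27 → word 0x28000000
opcode:15 = 4703 → 0x125f << 12 → word 0x2925f000
addr_hi:12 = -1752 → 0x928 << 0 → word 0x2925f928
word = 0x2925f928 → big-endian bytes:
  [0]=0x29  [1]=0x25  [2]=0xf9  [3]=0x28

29 25 f9 28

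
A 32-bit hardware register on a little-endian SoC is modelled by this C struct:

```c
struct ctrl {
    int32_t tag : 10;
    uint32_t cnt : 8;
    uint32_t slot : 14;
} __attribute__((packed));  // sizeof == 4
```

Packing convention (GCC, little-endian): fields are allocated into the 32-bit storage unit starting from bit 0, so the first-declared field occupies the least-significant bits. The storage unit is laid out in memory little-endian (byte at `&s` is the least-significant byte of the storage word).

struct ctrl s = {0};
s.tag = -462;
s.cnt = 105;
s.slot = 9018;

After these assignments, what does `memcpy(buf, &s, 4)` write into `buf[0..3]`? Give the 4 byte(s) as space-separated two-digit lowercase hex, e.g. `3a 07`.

[0+:10] tag=-462 & 0x3ff = 0x232; word=0x00000232
[10+:8] cnt=105 & 0xff = 0x69; word=0x0001a632
[18+:14] slot=9018 & 0x3fff = 0x233a; word=0x8ce9a632
word = 0x8ce9a632 → little-endian bytes:
  [0]=0x32  [1]=0xa6  [2]=0xe9  [3]=0x8c

32 a6 e9 8c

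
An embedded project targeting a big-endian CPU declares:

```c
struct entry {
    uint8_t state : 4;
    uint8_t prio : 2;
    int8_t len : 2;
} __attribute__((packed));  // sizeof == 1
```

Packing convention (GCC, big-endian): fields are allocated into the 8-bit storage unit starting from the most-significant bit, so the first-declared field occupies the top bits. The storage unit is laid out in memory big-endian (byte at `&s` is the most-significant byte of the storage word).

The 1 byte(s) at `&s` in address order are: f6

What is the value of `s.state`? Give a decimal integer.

15

[0]=0xf6 (big-endian) → word 0xf6
state:4 @ bit 4 → (0xf6>>4)&0xf = 0xf  ←
prio:2 @ bit 2 → (0xf6>>2)&0x3 = 0x1
len:2 @ bit 0 → (0xf6>>0)&0x3 = 0x2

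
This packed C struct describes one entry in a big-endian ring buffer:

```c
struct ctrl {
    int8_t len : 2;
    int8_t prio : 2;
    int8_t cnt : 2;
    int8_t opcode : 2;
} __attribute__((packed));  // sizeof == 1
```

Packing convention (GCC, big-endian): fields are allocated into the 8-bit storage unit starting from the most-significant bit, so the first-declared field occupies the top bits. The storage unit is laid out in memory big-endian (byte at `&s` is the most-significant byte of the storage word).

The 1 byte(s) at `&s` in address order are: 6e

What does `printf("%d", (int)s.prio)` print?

[0]=0x6e (big-endian) → word 0x6e
len:2 @ bit 6 → (0x6e>>6)&0x3 = 0x1
prio:2 @ bit 4 → (0x6e>>4)&0x3 = 0x2  ←
cnt:2 @ bit 2 → (0x6e>>2)&0x3 = 0x3
opcode:2 @ bit 0 → (0x6e>>0)&0x3 = 0x2
prio signed 2b, MSB=1: 2 - 4 = -2

-2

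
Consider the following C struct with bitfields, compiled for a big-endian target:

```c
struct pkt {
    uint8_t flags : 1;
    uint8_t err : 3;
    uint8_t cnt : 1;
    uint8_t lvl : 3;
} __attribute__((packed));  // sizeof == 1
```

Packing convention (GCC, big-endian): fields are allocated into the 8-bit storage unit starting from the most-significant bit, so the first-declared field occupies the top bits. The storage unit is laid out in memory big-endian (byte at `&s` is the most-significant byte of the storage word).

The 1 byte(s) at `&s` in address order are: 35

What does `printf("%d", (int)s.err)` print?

[0]=0x35 (big-endian) → word 0x35
flags:1 @ bit 7 → (0x35>>7)&0x1 = 0x0
err:3 @ bit 4 → (0x35>>4)&0x7 = 0x3  ←
cnt:1 @ bit 3 → (0x35>>3)&0x1 = 0x0
lvl:3 @ bit 0 → (0x35>>0)&0x7 = 0x5

3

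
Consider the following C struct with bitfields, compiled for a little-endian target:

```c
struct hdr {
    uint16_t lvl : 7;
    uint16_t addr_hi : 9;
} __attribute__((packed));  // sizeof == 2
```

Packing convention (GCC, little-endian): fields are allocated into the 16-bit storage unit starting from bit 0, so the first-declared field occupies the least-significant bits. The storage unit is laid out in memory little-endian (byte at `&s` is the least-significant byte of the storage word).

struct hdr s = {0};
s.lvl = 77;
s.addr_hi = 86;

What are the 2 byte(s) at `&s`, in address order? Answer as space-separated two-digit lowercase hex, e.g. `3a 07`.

lvl:7 = 77 → 0x4d << 0 → word 0x004d
addr_hi:9 = 86 → 0x56 << 7 → word 0x2b4d
word = 0x2b4d → little-endian bytes:
  [0]=0x4d  [1]=0x2b

4d 2b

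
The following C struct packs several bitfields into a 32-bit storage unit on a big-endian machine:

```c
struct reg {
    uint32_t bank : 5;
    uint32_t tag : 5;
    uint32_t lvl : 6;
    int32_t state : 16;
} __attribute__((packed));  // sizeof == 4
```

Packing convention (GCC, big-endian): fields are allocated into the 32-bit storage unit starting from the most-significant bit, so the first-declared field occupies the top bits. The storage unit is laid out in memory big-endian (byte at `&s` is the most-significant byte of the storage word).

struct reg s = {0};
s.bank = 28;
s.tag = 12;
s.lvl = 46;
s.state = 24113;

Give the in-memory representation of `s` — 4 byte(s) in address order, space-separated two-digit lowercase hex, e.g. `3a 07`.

e3 2e 5e 31

bank:5 = 28 → 0x1c << 27 → word 0xe0000000
tag:5 = 12 → 0xc << 22 → word 0xe3000000
lvl:6 = 46 → 0x2e << 16 → word 0xe32e0000
state:16 = 24113 → 0x5e31 << 0 → word 0xe32e5e31
word = 0xe32e5e31 → big-endian bytes:
  [0]=0xe3  [1]=0x2e  [2]=0x5e  [3]=0x31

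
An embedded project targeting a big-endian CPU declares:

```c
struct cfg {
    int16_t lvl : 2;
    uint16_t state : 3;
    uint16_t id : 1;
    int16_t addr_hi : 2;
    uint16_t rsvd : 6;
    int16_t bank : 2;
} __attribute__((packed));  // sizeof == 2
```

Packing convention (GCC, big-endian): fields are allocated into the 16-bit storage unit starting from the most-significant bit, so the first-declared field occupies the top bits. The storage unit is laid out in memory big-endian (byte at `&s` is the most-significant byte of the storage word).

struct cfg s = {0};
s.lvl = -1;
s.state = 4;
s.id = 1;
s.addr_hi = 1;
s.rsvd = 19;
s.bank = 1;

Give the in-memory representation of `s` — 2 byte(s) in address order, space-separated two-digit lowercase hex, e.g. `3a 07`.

[14+:2] lvl=-1 & 0x3 = 0x3; word=0xc000
[11+:3] state=4 & 0x7 = 0x4; word=0xe000
[10+:1] id=1 & 0x1 = 0x1; word=0xe400
[8+:2] addr_hi=1 & 0x3 = 0x1; word=0xe500
[2+:6] rsvd=19 & 0x3f = 0x13; word=0xe54c
[0+:2] bank=1 & 0x3 = 0x1; word=0xe54d
word = 0xe54d → big-endian bytes:
  [0]=0xe5  [1]=0x4d

e5 4d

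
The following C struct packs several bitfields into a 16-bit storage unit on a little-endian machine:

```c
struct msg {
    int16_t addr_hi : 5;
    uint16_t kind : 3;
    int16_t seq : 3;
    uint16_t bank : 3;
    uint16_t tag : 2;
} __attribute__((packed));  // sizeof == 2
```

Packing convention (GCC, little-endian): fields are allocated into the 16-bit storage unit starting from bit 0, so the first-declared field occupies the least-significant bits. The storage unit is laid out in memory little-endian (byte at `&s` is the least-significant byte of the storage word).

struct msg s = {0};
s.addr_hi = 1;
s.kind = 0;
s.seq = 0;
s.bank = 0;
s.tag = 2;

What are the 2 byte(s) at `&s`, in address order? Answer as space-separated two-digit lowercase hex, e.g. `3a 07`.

01 80

addr_hi:5 = 1 → 0x1 << 0 → word 0x0001
kind:3 = 0 → 0x0 << 5 → word 0x0001
seq:3 = 0 → 0x0 << 8 → word 0x0001
bank:3 = 0 → 0x0 << 11 → word 0x0001
tag:2 = 2 → 0x2 << 14 → word 0x8001
word = 0x8001 → little-endian bytes:
  [0]=0x01  [1]=0x80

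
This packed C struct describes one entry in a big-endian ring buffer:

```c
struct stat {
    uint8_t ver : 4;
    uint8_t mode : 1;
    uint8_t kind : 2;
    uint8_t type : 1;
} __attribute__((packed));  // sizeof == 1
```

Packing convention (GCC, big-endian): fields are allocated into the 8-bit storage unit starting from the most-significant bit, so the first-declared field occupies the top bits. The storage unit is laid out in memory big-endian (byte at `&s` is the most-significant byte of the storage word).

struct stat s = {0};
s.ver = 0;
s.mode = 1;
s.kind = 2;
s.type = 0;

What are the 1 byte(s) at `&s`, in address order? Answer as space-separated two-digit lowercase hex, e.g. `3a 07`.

0c

[4+:4] ver=0 & 0xf = 0x0; word=0x00
[3+:1] mode=1 & 0x1 = 0x1; word=0x08
[1+:2] kind=2 & 0x3 = 0x2; word=0x0c
[0+:1] type=0 & 0x1 = 0x0; word=0x0c
word = 0x0c → big-endian bytes:
  [0]=0x0c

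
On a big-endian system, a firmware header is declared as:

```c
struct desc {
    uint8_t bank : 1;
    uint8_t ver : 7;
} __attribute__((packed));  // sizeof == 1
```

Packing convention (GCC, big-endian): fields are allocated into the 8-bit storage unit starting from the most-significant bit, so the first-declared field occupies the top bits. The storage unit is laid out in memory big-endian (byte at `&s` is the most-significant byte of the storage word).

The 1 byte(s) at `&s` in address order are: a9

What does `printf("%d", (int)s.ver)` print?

[0]=0xa9 (big-endian) → word 0xa9
bank [7+:1] = (word>>7) & 0x1 = 1
ver [0+:7] = (word>>0) & 0x7f = 41  ←

41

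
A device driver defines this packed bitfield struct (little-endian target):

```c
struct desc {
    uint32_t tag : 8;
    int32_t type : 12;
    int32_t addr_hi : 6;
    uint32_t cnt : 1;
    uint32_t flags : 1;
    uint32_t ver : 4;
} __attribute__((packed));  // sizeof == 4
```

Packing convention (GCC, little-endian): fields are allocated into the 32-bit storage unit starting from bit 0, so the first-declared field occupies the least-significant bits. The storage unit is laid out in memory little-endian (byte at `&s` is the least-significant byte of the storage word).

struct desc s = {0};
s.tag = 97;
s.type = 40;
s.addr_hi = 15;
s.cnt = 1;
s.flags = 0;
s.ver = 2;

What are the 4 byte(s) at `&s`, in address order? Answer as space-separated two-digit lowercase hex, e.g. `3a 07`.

tag:8 = 97 → 0x61 << 0 → word 0x00000061
type:12 = 40 → 0x28 << 8 → word 0x00002861
addr_hi:6 = 15 → 0xf << 20 → word 0x00f02861
cnt:1 = 1 → 0x1 << 26 → word 0x04f02861
flags:1 = 0 → 0x0 << 27 → word 0x04f02861
ver:4 = 2 → 0x2 << 28 → word 0x24f02861
word = 0x24f02861 → little-endian bytes:
  [0]=0x61  [1]=0x28  [2]=0xf0  [3]=0x24

61 28 f0 24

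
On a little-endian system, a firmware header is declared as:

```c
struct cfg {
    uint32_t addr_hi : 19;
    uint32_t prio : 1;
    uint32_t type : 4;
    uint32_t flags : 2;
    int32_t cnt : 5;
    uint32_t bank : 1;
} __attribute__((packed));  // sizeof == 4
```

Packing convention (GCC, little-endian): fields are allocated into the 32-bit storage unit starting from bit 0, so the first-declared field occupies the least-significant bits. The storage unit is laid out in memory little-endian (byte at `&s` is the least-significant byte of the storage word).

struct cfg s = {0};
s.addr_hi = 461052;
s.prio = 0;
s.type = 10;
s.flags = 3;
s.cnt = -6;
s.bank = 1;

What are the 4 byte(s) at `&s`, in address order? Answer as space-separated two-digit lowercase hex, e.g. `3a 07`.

[0+:19] addr_hi=461052 & 0x7ffff = 0x708fc; word=0x000708fc
[19+:1] prio=0 & 0x1 = 0x0; word=0x000708fc
[20+:4] type=10 & 0xf = 0xa; word=0x00a708fc
[24+:2] flags=3 & 0x3 = 0x3; word=0x03a708fc
[26+:5] cnt=-6 & 0x1f = 0x1a; word=0x6ba708fc
[31+:1] bank=1 & 0x1 = 0x1; word=0xeba708fc
word = 0xeba708fc → little-endian bytes:
  [0]=0xfc  [1]=0x08  [2]=0xa7  [3]=0xeb

fc 08 a7 eb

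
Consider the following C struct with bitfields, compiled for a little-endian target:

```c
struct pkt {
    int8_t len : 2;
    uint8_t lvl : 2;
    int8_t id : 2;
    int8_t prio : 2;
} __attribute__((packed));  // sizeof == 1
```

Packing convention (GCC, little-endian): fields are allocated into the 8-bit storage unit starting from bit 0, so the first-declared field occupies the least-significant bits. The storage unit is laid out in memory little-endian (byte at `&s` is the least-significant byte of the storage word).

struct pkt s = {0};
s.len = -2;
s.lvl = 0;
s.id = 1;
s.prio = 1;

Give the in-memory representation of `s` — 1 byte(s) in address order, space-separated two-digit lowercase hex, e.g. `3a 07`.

len:2 = -2 → 0x2 << 0 → word 0x02
lvl:2 = 0 → 0x0 << 2 → word 0x02
id:2 = 1 → 0x1 << 4 → word 0x12
prio:2 = 1 → 0x1 << 6 → word 0x52
word = 0x52 → little-endian bytes:
  [0]=0x52

52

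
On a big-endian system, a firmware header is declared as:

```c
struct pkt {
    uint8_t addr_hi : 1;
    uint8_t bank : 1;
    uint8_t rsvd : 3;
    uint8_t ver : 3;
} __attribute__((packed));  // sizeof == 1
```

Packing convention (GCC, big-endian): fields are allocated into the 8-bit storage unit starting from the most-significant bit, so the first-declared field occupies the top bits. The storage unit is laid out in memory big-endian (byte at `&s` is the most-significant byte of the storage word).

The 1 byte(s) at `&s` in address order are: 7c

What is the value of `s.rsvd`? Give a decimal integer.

7

[0]=0x7c (big-endian) → word 0x7c
addr_hi [7+:1] = (word>>7) & 0x1 = 0
bank [6+:1] = (word>>6) & 0x1 = 1
rsvd [3+:3] = (word>>3) & 0x7 = 7  ←
ver [0+:3] = (word>>0) & 0x7 = 4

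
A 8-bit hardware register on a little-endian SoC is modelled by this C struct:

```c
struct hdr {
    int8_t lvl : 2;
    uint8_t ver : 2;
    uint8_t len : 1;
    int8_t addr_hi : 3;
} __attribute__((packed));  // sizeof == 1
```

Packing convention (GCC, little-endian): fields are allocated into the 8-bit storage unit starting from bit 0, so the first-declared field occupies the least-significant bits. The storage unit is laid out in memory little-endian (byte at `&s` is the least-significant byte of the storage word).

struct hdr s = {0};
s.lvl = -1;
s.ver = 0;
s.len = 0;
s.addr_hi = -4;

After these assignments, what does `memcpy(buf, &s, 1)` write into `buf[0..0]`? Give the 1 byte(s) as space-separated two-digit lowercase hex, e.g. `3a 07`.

83

[0+:2] lvl=-1 & 0x3 = 0x3; word=0x03
[2+:2] ver=0 & 0x3 = 0x0; word=0x03
[4+:1] len=0 & 0x1 = 0x0; word=0x03
[5+:3] addr_hi=-4 & 0x7 = 0x4; word=0x83
word = 0x83 → little-endian bytes:
  [0]=0x83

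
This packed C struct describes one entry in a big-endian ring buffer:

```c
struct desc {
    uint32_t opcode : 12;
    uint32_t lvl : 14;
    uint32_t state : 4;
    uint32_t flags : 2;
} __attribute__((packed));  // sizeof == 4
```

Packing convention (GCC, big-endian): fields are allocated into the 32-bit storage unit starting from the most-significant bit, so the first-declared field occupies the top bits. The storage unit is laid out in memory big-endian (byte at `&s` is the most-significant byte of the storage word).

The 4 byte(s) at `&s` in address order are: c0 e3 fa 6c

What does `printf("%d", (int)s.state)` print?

[0]=0xc0 [1]=0xe3 [2]=0xfa [3]=0x6c (big-endian) → word 0xc0e3fa6c
opcode:12 @ bit 20 → (0xc0e3fa6c>>20)&0xfff = 0xc0e
lvl:14 @ bit 6 → (0xc0e3fa6c>>6)&0x3fff = 0xfe9
state:4 @ bit 2 → (0xc0e3fa6c>>2)&0xf = 0xb  ←
flags:2 @ bit 0 → (0xc0e3fa6c>>0)&0x3 = 0x0

11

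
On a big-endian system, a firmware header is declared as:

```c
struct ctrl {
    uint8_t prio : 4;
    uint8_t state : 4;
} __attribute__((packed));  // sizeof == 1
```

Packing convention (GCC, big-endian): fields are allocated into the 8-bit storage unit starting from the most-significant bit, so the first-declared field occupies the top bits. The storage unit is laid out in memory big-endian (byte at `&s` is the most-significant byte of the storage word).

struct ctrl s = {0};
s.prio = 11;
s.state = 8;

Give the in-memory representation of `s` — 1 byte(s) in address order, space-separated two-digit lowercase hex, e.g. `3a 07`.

b8

[4+:4] prio=11 & 0xf = 0xb; word=0xb0
[0+:4] state=8 & 0xf = 0x8; word=0xb8
word = 0xb8 → big-endian bytes:
  [0]=0xb8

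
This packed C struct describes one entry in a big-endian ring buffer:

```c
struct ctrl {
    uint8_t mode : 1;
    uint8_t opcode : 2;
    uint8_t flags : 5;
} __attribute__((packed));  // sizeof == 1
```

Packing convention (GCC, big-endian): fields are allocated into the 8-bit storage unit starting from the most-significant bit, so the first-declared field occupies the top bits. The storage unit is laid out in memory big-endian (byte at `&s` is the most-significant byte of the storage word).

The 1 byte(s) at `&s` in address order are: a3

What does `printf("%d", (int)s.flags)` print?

[0]=0xa3 (big-endian) → word 0xa3
mode [7+:1] = (word>>7) & 0x1 = 1
opcode [5+:2] = (word>>5) & 0x3 = 1
flags [0+:5] = (word>>0) & 0x1f = 3  ←

3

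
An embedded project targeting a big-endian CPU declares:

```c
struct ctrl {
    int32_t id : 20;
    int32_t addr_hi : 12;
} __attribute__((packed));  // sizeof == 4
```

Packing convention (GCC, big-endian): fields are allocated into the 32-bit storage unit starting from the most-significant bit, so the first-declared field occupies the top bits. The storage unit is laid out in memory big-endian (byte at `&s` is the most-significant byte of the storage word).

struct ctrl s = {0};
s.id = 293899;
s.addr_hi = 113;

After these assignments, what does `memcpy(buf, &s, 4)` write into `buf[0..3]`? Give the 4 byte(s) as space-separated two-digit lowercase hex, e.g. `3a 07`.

[12+:20] id=293899 & 0xfffff = 0x47c0b; word=0x47c0b000
[0+:12] addr_hi=113 & 0xfff = 0x71; word=0x47c0b071
word = 0x47c0b071 → big-endian bytes:
  [0]=0x47  [1]=0xc0  [2]=0xb0  [3]=0x71

47 c0 b0 71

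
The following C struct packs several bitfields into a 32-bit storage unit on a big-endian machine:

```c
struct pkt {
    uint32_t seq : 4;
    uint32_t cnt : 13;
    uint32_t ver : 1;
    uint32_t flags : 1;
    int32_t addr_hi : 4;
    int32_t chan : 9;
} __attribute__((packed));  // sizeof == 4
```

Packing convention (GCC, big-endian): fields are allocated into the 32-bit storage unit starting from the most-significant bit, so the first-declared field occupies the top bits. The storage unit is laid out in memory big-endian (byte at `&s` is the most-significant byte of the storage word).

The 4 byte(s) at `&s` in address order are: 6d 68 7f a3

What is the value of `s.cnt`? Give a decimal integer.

6864

[0]=0x6d [1]=0x68 [2]=0x7f [3]=0xa3 (big-endian) → word 0x6d687fa3
seq [28+:4] = (word>>28) & 0xf = 6
cnt [15+:13] = (word>>15) & 0x1fff = 6864  ←
ver [14+:1] = (word>>14) & 0x1 = 1
flags [13+:1] = (word>>13) & 0x1 = 1
addr_hi [9+:4] = (word>>9) & 0xf = 15
chan [0+:9] = (word>>0) & 0x1ff = 419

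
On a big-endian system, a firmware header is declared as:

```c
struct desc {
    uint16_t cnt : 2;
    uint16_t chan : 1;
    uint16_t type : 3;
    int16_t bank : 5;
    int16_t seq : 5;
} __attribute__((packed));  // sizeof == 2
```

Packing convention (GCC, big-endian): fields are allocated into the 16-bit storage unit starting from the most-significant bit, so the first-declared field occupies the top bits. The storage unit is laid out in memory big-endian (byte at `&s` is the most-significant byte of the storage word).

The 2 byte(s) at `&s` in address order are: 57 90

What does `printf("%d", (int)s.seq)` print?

-16

[0]=0x57 [1]=0x90 (big-endian) → word 0x5790
cnt [14+:2] = (word>>14) & 0x3 = 1
chan [13+:1] = (word>>13) & 0x1 = 0
type [10+:3] = (word>>10) & 0x7 = 5
bank [5+:5] = (word>>5) & 0x1f = 28
seq [0+:5] = (word>>0) & 0x1f = 16  ←
seq signed 5b, MSB=1: 16 - 32 = -16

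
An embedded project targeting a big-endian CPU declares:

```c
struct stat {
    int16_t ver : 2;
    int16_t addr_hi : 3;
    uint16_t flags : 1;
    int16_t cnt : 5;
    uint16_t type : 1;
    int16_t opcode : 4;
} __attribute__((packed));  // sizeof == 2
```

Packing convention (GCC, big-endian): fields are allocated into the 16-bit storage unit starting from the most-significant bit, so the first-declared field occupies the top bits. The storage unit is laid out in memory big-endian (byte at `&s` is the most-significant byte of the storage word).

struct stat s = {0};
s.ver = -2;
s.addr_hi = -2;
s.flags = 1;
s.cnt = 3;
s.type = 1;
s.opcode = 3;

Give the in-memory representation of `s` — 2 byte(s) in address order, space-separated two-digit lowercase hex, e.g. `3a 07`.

ver (2b) val=-2 bits=0x2 at bit 14: 0x8000
addr_hi (3b) val=-2 bits=0x6 at bit 11: 0xb000
flags (1b) val=1 bits=0x1 at bit 10: 0xb400
cnt (5b) val=3 bits=0x3 at bit 5: 0xb460
type (1b) val=1 bits=0x1 at bit 4: 0xb470
opcode (4b) val=3 bits=0x3 at bit 0: 0xb473
word = 0xb473 → big-endian bytes:
  [0]=0xb4  [1]=0x73

b4 73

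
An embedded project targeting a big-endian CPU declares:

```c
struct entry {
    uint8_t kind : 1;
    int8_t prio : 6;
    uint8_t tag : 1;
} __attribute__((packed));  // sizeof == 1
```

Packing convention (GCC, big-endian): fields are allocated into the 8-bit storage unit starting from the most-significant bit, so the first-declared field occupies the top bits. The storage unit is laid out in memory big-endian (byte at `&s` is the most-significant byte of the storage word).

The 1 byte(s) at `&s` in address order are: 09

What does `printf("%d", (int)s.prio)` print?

4

[0]=0x09 (big-endian) → word 0x09
kind:1 @ bit 7 → (0x09>>7)&0x1 = 0x0
prio:6 @ bit 1 → (0x09>>1)&0x3f = 0x4  ←
tag:1 @ bit 0 → (0x09>>0)&0x1 = 0x1
prio signed 6b, MSB=0: value = 4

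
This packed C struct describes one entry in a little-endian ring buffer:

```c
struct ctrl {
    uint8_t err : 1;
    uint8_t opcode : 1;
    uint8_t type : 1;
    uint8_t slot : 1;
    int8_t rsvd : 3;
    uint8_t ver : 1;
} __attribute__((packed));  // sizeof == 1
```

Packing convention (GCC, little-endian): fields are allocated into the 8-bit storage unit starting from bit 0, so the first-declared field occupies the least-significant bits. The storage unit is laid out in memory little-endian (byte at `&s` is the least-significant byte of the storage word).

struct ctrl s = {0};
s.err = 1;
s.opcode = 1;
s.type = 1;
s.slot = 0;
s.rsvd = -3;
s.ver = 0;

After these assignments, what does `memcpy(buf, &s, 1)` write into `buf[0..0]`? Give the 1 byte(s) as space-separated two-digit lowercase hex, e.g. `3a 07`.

err (1b) val=1 bits=0x1 at bit 0: 0x01
opcode (1b) val=1 bits=0x1 at bit 1: 0x03
type (1b) val=1 bits=0x1 at bit 2: 0x07
slot (1b) val=0 bits=0x0 at bit 3: 0x07
rsvd (3b) val=-3 bits=0x5 at bit 4: 0x57
ver (1b) val=0 bits=0x0 at bit 7: 0x57
word = 0x57 → little-endian bytes:
  [0]=0x57

57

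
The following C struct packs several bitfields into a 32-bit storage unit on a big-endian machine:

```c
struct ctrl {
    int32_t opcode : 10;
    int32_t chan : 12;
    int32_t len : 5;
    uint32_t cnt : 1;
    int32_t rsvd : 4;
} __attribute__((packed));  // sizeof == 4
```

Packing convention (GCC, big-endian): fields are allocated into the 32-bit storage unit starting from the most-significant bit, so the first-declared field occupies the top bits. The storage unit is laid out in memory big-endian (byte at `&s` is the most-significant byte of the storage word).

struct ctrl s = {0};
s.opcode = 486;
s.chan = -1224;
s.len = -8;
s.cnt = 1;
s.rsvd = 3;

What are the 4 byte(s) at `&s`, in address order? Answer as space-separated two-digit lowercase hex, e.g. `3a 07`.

79 ac e3 13

opcode (10b) val=486 bits=0x1e6 at bit 22: 0x79800000
chan (12b) val=-1224 bits=0xb38 at bit 10: 0x79ace000
len (5b) val=-8 bits=0x18 at bit 5: 0x79ace300
cnt (1b) val=1 bits=0x1 at bit 4: 0x79ace310
rsvd (4b) val=3 bits=0x3 at bit 0: 0x79ace313
word = 0x79ace313 → big-endian bytes:
  [0]=0x79  [1]=0xac  [2]=0xe3  [3]=0x13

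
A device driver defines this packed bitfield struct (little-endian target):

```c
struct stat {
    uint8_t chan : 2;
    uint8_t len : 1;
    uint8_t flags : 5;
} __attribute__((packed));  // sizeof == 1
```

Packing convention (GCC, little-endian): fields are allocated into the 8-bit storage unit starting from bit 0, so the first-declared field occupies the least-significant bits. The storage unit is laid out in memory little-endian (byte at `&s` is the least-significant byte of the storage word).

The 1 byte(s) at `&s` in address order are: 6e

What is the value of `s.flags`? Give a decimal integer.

[0]=0x6e (little-endian) → word 0x6e
chan [0+:2] = (word>>0) & 0x3 = 2
len [2+:1] = (word>>2) & 0x1 = 1
flags [3+:5] = (word>>3) & 0x1f = 13  ←

13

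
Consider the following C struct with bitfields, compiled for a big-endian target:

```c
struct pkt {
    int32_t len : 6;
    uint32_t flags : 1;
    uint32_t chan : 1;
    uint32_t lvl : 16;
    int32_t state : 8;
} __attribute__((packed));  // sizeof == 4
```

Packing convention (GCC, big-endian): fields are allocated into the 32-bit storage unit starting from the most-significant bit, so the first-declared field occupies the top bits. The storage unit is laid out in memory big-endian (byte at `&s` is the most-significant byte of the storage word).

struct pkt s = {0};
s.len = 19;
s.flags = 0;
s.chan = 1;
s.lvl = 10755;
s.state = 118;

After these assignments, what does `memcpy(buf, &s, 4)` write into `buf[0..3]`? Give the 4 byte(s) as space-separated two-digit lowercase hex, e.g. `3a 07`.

[26+:6] len=19 & 0x3f = 0x13; word=0x4c000000
[25+:1] flags=0 & 0x1 = 0x0; word=0x4c000000
[24+:1] chan=1 & 0x1 = 0x1; word=0x4d000000
[8+:16] lvl=10755 & 0xffff = 0x2a03; word=0x4d2a0300
[0+:8] state=118 & 0xff = 0x76; word=0x4d2a0376
word = 0x4d2a0376 → big-endian bytes:
  [0]=0x4d  [1]=0x2a  [2]=0x03  [3]=0x76

4d 2a 03 76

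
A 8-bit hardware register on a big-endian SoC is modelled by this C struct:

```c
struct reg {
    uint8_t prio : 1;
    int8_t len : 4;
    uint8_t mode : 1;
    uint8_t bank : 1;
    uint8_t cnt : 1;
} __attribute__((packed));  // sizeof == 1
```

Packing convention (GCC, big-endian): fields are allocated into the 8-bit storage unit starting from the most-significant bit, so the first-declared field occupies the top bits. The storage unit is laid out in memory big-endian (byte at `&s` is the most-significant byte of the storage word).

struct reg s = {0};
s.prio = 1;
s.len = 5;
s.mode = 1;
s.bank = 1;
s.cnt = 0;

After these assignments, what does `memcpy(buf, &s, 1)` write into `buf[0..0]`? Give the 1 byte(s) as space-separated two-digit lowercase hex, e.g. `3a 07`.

prio (1b) val=1 bits=0x1 at bit 7: 0x80
len (4b) val=5 bits=0x5 at bit 3: 0xa8
mode (1b) val=1 bits=0x1 at bit 2: 0xac
bank (1b) val=1 bits=0x1 at bit 1: 0xae
cnt (1b) val=0 bits=0x0 at bit 0: 0xae
word = 0xae → big-endian bytes:
  [0]=0xae

ae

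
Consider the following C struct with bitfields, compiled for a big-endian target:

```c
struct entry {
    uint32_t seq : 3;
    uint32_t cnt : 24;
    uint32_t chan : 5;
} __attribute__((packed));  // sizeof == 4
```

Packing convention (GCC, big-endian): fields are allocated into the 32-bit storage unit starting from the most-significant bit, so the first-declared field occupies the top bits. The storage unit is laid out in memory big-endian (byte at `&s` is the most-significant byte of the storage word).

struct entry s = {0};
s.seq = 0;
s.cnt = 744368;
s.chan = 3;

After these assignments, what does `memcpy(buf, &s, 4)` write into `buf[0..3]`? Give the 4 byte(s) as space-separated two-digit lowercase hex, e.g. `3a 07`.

01 6b 76 03

[29+:3] seq=0 & 0x7 = 0x0; word=0x00000000
[5+:24] cnt=744368 & 0xffffff = 0xb5bb0; word=0x016b7600
[0+:5] chan=3 & 0x1f = 0x3; word=0x016b7603
word = 0x016b7603 → big-endian bytes:
  [0]=0x01  [1]=0x6b  [2]=0x76  [3]=0x03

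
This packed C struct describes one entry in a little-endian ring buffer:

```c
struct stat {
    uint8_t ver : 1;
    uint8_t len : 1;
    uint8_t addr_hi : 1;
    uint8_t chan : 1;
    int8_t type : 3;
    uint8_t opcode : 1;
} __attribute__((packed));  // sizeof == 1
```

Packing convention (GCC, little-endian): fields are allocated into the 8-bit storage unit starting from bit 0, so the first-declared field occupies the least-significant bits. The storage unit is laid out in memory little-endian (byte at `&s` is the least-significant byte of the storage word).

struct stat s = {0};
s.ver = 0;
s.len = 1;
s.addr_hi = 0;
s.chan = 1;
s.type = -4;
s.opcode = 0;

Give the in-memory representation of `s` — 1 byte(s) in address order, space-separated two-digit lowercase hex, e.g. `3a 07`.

4a

ver (1b) val=0 bits=0x0 at bit 0: 0x00
len (1b) val=1 bits=0x1 at bit 1: 0x02
addr_hi (1b) val=0 bits=0x0 at bit 2: 0x02
chan (1b) val=1 bits=0x1 at bit 3: 0x0a
type (3b) val=-4 bits=0x4 at bit 4: 0x4a
opcode (1b) val=0 bits=0x0 at bit 7: 0x4a
word = 0x4a → little-endian bytes:
  [0]=0x4a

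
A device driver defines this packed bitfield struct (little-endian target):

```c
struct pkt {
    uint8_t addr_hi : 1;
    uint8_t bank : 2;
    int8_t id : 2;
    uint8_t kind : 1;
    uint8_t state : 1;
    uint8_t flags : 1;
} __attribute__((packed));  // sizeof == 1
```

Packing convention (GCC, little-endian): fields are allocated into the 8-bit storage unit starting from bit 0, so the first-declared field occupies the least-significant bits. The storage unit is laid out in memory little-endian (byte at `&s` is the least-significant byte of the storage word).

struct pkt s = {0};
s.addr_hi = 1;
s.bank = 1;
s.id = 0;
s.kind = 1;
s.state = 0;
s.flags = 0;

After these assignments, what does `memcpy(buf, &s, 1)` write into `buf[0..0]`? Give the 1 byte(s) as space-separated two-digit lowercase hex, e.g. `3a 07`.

addr_hi (1b) val=1 bits=0x1 at bit 0: 0x01
bank (2b) val=1 bits=0x1 at bit 1: 0x03
id (2b) val=0 bits=0x0 at bit 3: 0x03
kind (1b) val=1 bits=0x1 at bit 5: 0x23
state (1b) val=0 bits=0x0 at bit 6: 0x23
flags (1b) val=0 bits=0x0 at bit 7: 0x23
word = 0x23 → little-endian bytes:
  [0]=0x23

23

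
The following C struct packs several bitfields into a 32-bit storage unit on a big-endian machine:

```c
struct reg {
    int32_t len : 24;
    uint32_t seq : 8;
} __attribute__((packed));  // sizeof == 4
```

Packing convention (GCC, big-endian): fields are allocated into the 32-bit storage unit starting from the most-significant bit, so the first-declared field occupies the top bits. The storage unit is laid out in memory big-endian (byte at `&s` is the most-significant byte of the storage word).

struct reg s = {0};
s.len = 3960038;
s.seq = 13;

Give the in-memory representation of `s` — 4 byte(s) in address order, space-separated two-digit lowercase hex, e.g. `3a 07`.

[8+:24] len=3960038 & 0xffffff = 0x3c6ce6; word=0x3c6ce600
[0+:8] seq=13 & 0xff = 0xd; word=0x3c6ce60d
word = 0x3c6ce60d → big-endian bytes:
  [0]=0x3c  [1]=0x6c  [2]=0xe6  [3]=0x0d

3c 6c e6 0d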